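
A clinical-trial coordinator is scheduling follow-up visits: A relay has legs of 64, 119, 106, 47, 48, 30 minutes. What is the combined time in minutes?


Durations: 64, 119, 106, 47, 48, 30
Running sum: 64
+ 119 = 183
+ 106 = 289
+ 47 = 336
+ 48 = 384
+ 30 = 414
Total duration: 414 minutes
That is 6 hours and 54 minutes

414


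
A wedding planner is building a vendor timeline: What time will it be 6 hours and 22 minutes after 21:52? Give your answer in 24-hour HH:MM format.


Start time: 21:52
Adding: 6 hours 22 minutes
Minutes: 52 + 22 = 74
Minute overflow: 74 >= 60, so carry 1 hour, minutes = 14
Hours: 21 + 6 + 1 = 28
Hour wraparound: 28 mod 24 = 4
Result: 04:14

04:14


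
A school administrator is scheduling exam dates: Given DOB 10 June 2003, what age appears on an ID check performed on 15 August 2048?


Birth: 2003-06-10
Reference: 2048-08-15
Year difference: 2048 - 2003 = 45
Has birthday (06-10) occurred by 08-15? Yes
Age in full years: 45

45


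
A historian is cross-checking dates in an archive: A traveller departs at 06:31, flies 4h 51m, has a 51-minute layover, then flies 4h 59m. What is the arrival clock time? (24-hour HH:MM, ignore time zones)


Depart: 06:31
Leg 1: +291 min -> 11:22
Layover: +51 min -> 12:13
Leg 2: +299 min -> 17:12
Total travel: 641 minutes = 10h 41m
Arrival: 17:12

17:12


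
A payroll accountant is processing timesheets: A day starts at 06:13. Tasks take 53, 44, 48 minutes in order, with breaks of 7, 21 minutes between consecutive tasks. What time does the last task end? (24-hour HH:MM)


Start: 06:13 = 373 min from midnight
  after task 1 (53 min): 07:06
  after break (7 min): 07:13
  after task 2 (44 min): 07:57
  after break (21 min): 08:18
  after task 3 (48 min): 09:06
Total elapsed: 173 minutes
End time: 09:06

09:06


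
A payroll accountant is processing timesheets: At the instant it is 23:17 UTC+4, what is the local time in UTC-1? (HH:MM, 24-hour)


Local time: 23:17 at UTC+4 (offset 4h)
Target zone: UTC-1 (offset -1h)
Difference: -1 - (4) = -5 hours
Calculation: 23 + (-5) = 18
Result: 18:17

18:17


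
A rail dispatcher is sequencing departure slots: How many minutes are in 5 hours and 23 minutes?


Hours: 5
Extra minutes: 23
Minutes per hour: 60
Hours to minutes: 5 x 60 = 300
Total: 300 + 23 = 323

323


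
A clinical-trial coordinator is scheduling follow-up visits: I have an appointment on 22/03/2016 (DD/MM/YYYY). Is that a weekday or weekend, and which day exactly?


Date: 2016-03-22
January 1, 2016 is a Friday
Day of year: 82
Offset from Jan 1: 81 days
81 mod 7 = 4
Result: Tuesday

Tuesday


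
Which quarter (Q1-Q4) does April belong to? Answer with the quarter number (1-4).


Month: April (month 4)
Q1: January-March (months 1-3)
Q2: April-June (months 4-6)
Q3: July-September (months 7-9)
Q4: October-December (months 10-12)
Month 4 falls in Q2

2


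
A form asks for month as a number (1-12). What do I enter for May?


Calendar month order:
4. April
5. May <--
6. June
May is month number 5

5


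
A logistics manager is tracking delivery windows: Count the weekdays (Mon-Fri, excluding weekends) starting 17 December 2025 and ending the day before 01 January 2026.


Start: 2025-12-17 (Wednesday)
End (exclusive): 2026-01-01 (Thursday)
Total calendar days: 15
Full weeks: 15 // 7 = 2 -> 10 weekdays
Remaining 1 days starting on Wednesday:
  Wed(w) -> 1 weekdays
Total business days: 10 + 1 = 11

11


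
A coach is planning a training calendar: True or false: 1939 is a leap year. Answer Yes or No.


Year: 1939
Divisible by 4? 1939 / 4 = 484.75 -> No
Not divisible by 4, so NOT a leap year

No


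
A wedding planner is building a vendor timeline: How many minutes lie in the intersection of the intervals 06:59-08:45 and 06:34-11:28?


Interval A: [419, 525] minutes from midnight
Interval B: [394, 688] minutes from midnight
Overlap start = max(419, 394) = 419
Overlap end = min(525, 688) = 525
Overlap = 525 - 419 = 106 minutes

106


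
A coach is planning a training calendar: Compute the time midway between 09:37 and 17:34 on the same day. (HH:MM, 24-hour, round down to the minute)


Start time: 09:37 = 577 minutes from midnight
End time: 17:34 = 1054 minutes from midnight
Sum: 577 + 1054 = 1631
Midpoint: 1631 / 2 = 815 minutes
Convert: 815 / 60 = 13 hours, 35 minutes
Result: 13:35

13:35


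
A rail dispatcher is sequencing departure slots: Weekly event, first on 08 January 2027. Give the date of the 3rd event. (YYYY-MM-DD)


First occurrence: 2027-01-08 (occurrence 1)
Each occurrence is 7 days after the previous.
Occurrence 3 is 2 weeks after the first.
2 weeks = 14 days
2027-01-08 + 14 days = 2027-01-22

2027-01-22


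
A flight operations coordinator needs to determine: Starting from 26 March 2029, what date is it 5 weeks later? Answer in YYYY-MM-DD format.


Start: 2029-03-26
Weeks to add: 5
Convert to days: 5 x 7 = 35 days
Add 35 days to 2029-03-26
Result: 2029-04-30

2029-04-30


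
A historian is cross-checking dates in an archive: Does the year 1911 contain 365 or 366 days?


Year: 1911
Check leap year rules:
Divisible by 4? No
1911 is not a leap year
Days: 365

365


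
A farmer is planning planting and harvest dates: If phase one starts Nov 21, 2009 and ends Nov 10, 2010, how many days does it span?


Start date: 2009-11-21
End date: 2010-11-10
Nov 2009: +10 days
Dec 2009: +31 days
Jan 2010: +31 days
... (10 more months)
Total: 354 days

354


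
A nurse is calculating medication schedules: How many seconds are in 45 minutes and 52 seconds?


Minutes: 45
Seconds: 52
Convert minutes to seconds: 45 x 60 = 2700
Add remaining seconds: 2700 + 52 = 2752

2752


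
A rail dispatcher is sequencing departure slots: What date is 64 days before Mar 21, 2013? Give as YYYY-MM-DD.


Start: 2013-03-21
Subtracting 64 days
Days already passed in March: 21
After going back through March: 43 more days to subtract
February 2013: 28 days, 15 remaining
January 2013 has 31 days, need 15
Result: 2013-01-16

2013-01-16


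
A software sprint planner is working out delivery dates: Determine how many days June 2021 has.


Month: June
Year: 2021
June is a 30-day month
Total: 30 days

30


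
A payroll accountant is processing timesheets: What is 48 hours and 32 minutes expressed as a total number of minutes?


Hours: 48
Minutes: 32
Convert hours to minutes: 48 x 60 = 2880
Add remaining minutes: 2880 + 32 = 2912

2912


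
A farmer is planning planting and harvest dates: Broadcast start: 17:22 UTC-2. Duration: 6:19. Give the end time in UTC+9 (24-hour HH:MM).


Start: 17:22 in UTC-2
Step 1 - add duration:
  minutes: 22 + 19 = 41
  hours: 17 + 6 + 0 = 23
  end in UTC-2: 23:41
Step 2 - convert UTC-2 -> UTC+9:
  offset difference: 9 - (-2) = 11 hours
  23 + (11) = 34 -> mod 24 = 10
Result: 10:41 in UTC+9

10:41


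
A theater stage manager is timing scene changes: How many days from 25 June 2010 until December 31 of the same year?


Start: June 25, 2010
End: December 31, 2010
Days left in June: 5
July: 31
August: 31
September: 30
October: 31
... plus remaining months
Sum of remaining months: 184
Total: 5 + 184 = 189

189


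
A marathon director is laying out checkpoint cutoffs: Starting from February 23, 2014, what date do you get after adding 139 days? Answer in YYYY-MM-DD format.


Start: 2014-02-23
Adding 139 days
Days remaining in February: 5
After February: 134 days still to add
March 2014: 31 days, 103 remaining
April 2014: 30 days, 73 remaining
May 2014: 31 days, 42 remaining
June 2014: 30 days, 12 remaining
Result: 2014-07-12

2014-07-12


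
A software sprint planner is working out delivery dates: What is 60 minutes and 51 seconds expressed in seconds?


Minutes: 60
Extra seconds: 51
Seconds per minute: 60
Minutes to seconds: 60 x 60 = 3600
Total: 3600 + 51 = 3651

3651


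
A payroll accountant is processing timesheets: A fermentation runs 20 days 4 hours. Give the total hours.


Days: 20
Extra hours: 4
Hours per day: 24
Days to hours: 20 x 24 = 480
Total: 480 + 4 = 484

484


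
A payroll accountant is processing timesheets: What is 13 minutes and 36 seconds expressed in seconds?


Minutes: 13
Extra seconds: 36
Seconds per minute: 60
Minutes to seconds: 13 x 60 = 780
Total: 780 + 36 = 816

816


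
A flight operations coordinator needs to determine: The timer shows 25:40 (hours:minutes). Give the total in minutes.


Hours: 25
Minutes: 40
Convert hours to minutes: 25 x 60 = 1500
Add remaining minutes: 1500 + 40 = 1540

1540


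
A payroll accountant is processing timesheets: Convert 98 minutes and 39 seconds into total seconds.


Minutes: 98
Seconds: 39
Convert minutes to seconds: 98 x 60 = 5880
Add remaining seconds: 5880 + 39 = 5919

5919


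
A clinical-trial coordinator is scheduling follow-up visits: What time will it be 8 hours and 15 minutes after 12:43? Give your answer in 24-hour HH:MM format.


Start time: 12:43
Adding: 8 hours 15 minutes
Minutes: 43 + 15 = 58
Hours: 12 + 8 + 0 = 20
Result: 20:58

20:58


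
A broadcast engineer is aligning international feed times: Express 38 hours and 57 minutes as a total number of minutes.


Hours: 38
Extra minutes: 57
Minutes per hour: 60
Hours to minutes: 38 x 60 = 2280
Total: 2280 + 57 = 2337

2337


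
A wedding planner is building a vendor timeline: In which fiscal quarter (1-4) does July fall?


Month: July (month 7)
Q1: January-March (months 1-3)
Q2: April-June (months 4-6)
Q3: July-September (months 7-9)
Q4: October-December (months 10-12)
Month 7 falls in Q3

3


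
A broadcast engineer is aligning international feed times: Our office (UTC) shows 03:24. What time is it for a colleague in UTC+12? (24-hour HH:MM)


Local time: 03:24 at UTC (offset 0h)
Target zone: UTC+12 (offset 12h)
Difference: 12 - (0) = 12 hours
Calculation: 3 + (12) = 15
Result: 15:24

15:24


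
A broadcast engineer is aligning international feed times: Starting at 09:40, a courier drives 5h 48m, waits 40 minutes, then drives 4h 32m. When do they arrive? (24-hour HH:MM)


Depart: 09:40
Leg 1: +348 min -> 15:28
Layover: +40 min -> 16:08
Leg 2: +272 min -> 20:40
Total travel: 660 minutes = 11h 0m
Arrival: 20:40

20:40


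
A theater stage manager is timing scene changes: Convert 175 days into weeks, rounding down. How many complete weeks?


Total days: 175
Days per week: 7
Division: 175 / 7 = 25 remainder 0
Complete weeks: 25
Remaining days: 0

25


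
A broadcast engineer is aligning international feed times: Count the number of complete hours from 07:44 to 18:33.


Start: 07:44
End: 18:33
Hour difference: 18 - 7 = 11 hours
Minute difference: 33 - 44 = -11 minutes
Total minutes: 649
Complete hours: 649 / 60 = 10 (remainder 49)

10


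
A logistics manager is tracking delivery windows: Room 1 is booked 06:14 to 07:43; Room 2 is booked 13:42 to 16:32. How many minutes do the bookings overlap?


Interval A: [374, 463] minutes from midnight
Interval B: [822, 992] minutes from midnight
Overlap start = max(374, 822) = 822
Overlap end = min(463, 992) = 463
End <= start, so the intervals do not overlap: 0 minutes

0


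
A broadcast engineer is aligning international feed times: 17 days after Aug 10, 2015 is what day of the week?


Start: 2015-08-10 (Monday)
Step 1 - find target date: add 17 days
  2015-08-10 + 17 days = 2015-08-27
Step 2 - day of week:
  17 mod 7 = 3
  Monday + 3 days -> Thursday
Result: Thursday (2015-08-27)

Thursday


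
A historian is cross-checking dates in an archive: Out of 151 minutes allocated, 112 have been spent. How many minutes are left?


Total budget: 151 minutes
Time used: 112 minutes
Remaining: 151 - 112 = 39 minutes
Percent used: 74.2%
Percent remaining: 25.8%

39


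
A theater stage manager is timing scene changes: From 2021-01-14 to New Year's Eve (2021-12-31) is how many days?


Start: January 14, 2021
End: December 31, 2021
Days left in January: 17
February: 28
March: 31
April: 30
May: 31
... plus remaining months
Sum of remaining months: 334
Total: 17 + 334 = 351

351


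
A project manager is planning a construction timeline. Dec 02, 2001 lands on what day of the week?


Date: 2001-12-02
January 1, 2001 is a Monday
Day of year: 336
Offset from Jan 1: 335 days
335 mod 7 = 6
Result: Sunday

Sunday


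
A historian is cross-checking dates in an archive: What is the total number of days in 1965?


Year: 1965
Check leap year rules:
Divisible by 4? No
1965 is not a leap year
Days: 365

365


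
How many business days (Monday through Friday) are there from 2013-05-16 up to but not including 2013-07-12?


Start: 2013-05-16 (Thursday)
End (exclusive): 2013-07-12 (Friday)
Total calendar days: 57
Full weeks: 57 // 7 = 8 -> 40 weekdays
Remaining 1 days starting on Thursday:
  Thu(w) -> 1 weekdays
Total business days: 40 + 1 = 41

41


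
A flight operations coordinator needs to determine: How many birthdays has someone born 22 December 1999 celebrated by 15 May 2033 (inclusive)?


Birth: 1999-12-22
Reference: 2033-05-15
Year difference: 2033 - 1999 = 34
Has birthday (12-22) occurred by 05-15? No
Birthday not yet reached this year -> subtract 1
Age in full years: 33

33


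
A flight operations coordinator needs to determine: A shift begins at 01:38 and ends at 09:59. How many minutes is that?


Start time: 01:38 = 98 minutes from midnight
End time: 09:59 = 599 minutes from midnight
Difference: 599 - 98 = 501 minutes
That is 8 hours and 21 minutes

501


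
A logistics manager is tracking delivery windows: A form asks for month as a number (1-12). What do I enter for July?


Calendar month order:
6. June
7. July <--
8. August
July is month number 7

7


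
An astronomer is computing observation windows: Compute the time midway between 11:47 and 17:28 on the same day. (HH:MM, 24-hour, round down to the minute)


Start time: 11:47 = 707 minutes from midnight
End time: 17:28 = 1048 minutes from midnight
Sum: 707 + 1048 = 1755
Midpoint: 1755 / 2 = 877 minutes
Convert: 877 / 60 = 14 hours, 37 minutes
Result: 14:37

14:37


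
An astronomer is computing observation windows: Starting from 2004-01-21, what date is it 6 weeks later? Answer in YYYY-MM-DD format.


Start: 2004-01-21
Weeks to add: 6
Convert to days: 6 x 7 = 42 days
Add 42 days to 2004-01-21
Result: 2004-03-03

2004-03-03


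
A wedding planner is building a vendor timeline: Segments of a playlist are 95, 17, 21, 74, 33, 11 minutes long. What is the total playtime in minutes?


Durations: 95, 17, 21, 74, 33, 11
Running sum: 95
+ 17 = 112
+ 21 = 133
+ 74 = 207
+ 33 = 240
+ 11 = 251
Total duration: 251 minutes
That is 4 hours and 11 minutes

251


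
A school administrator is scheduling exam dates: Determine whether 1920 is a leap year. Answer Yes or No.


Year: 1920
Divisible by 4? 1920 / 4 = 480.0 -> Yes
Divisible by 100? 1920 / 100 = 19.2 -> No
Divisible by 4 but not 100, so it IS a leap year

Yes


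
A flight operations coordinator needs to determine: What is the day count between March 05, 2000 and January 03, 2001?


Start date: 2000-03-05
End date: 2001-01-03
Mar 2000: +27 days
Apr 2000: +30 days
May 2000: +31 days
... (8 more months)
Total: 304 days

304


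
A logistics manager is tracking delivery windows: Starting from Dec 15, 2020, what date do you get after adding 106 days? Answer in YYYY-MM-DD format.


Start: 2020-12-15
Adding 106 days
Days remaining in December: 16
After December: 90 days still to add
January 2021: 31 days, 59 remaining
February 2021: 28 days, 31 remaining
March 2021 has 31 days, need 31
Result: 2021-03-31

2021-03-31


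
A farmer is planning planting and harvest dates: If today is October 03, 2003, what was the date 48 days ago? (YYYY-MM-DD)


Start: 2003-10-03
Subtracting 48 days
Days already passed in October: 3
After going back through October: 45 more days to subtract
September 2003: 30 days, 15 remaining
August 2003 has 31 days, need 15
Result: 2003-08-16

2003-08-16


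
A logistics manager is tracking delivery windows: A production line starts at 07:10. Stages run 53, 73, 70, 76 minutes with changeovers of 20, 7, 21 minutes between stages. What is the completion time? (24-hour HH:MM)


Start: 07:10 = 430 min from midnight
  after task 1 (53 min): 08:03
  after break (20 min): 08:23
  after task 2 (73 min): 09:36
  after break (7 min): 09:43
  after task 3 (70 min): 10:53
  after break (21 min): 11:14
  after task 4 (76 min): 12:30
Total elapsed: 320 minutes
End time: 12:30

12:30


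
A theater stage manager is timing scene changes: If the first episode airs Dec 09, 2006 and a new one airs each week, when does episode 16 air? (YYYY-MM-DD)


First occurrence: 2006-12-09 (occurrence 1)
Each occurrence is 7 days after the previous.
Occurrence 16 is 15 weeks after the first.
15 weeks = 105 days
2006-12-09 + 105 days = 2007-03-24

2007-03-24


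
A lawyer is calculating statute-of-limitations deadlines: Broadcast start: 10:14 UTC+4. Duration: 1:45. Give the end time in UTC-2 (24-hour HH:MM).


Start: 10:14 in UTC+4
Step 1 - add duration:
  minutes: 14 + 45 = 59
  hours: 10 + 1 + 0 = 11
  end in UTC+4: 11:59
Step 2 - convert UTC+4 -> UTC-2:
  offset difference: -2 - (4) = -6 hours
  11 + (-6) = 5 -> mod 24 = 5
Result: 05:59 in UTC-2

05:59


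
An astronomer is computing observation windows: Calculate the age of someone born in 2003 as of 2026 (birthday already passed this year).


Birth year: 2003
Current year: 2026
Age = current year - birth year
Age = 2026 - 2003 = 23

23


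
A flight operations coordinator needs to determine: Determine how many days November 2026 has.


Month: November
Year: 2026
November is a 30-day month
Total: 30 days

30


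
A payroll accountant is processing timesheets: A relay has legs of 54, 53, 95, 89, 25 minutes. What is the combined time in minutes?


Durations: 54, 53, 95, 89, 25
Running sum: 54
+ 53 = 107
+ 95 = 202
+ 89 = 291
+ 25 = 316
Total duration: 316 minutes
That is 5 hours and 16 minutes

316


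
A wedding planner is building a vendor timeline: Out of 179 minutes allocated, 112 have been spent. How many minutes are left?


Total budget: 179 minutes
Time used: 112 minutes
Remaining: 179 - 112 = 67 minutes
Percent used: 62.6%
Percent remaining: 37.4%

67


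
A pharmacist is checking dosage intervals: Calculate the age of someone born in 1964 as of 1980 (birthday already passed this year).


Birth year: 1964
Current year: 1980
Age = current year - birth year
Age = 1980 - 1964 = 16

16


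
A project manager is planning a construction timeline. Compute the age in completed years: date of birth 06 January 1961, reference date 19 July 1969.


Birth: 1961-01-06
Reference: 1969-07-19
Year difference: 1969 - 1961 = 8
Has birthday (01-06) occurred by 07-19? Yes
Age in full years: 8

8


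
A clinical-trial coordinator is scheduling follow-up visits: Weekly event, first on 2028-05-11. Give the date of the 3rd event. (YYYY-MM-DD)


First occurrence: 2028-05-11 (occurrence 1)
Each occurrence is 7 days after the previous.
Occurrence 3 is 2 weeks after the first.
2 weeks = 14 days
2028-05-11 + 14 days = 2028-05-25

2028-05-25


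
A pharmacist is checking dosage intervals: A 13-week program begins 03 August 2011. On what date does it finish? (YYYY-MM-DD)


Start: 2011-08-03
Weeks to add: 13
Convert to days: 13 x 7 = 91 days
Add 91 days to 2011-08-03
Result: 2011-11-02

2011-11-02


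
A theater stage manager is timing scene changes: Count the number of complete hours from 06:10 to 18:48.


Start: 06:10
End: 18:48
Hour difference: 18 - 6 = 12 hours
Minute difference: 48 - 10 = 38 minutes
Total minutes: 758
Complete hours: 758 / 60 = 12 (remainder 38)

12


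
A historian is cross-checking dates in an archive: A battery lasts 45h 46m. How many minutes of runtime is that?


Hours: 45
Extra minutes: 46
Minutes per hour: 60
Hours to minutes: 45 x 60 = 2700
Total: 2700 + 46 = 2746

2746


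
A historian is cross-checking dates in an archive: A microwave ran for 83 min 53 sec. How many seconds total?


Minutes: 83
Extra seconds: 53
Seconds per minute: 60
Minutes to seconds: 83 x 60 = 4980
Total: 4980 + 53 = 5033

5033


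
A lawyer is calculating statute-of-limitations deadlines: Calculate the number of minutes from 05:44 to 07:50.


Start time: 05:44 = 344 minutes from midnight
End time: 07:50 = 470 minutes from midnight
Difference: 470 - 344 = 126 minutes
That is 2 hours and 6 minutes

126


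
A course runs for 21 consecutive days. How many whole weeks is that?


Total days: 21
Days per week: 7
Division: 21 / 7 = 3 remainder 0
Complete weeks: 3
Remaining days: 0

3


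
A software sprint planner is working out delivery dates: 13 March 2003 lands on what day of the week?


Date: 2003-03-13
January 1, 2003 is a Wednesday
Day of year: 72
Offset from Jan 1: 71 days
71 mod 7 = 1
Result: Thursday

Thursday


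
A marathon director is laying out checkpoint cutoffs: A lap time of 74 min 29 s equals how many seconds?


Minutes: 74
Seconds: 29
Convert minutes to seconds: 74 x 60 = 4440
Add remaining seconds: 4440 + 29 = 4469

4469


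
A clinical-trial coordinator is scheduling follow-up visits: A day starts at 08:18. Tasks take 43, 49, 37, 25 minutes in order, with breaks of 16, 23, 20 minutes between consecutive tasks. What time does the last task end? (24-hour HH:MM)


Start: 08:18 = 498 min from midnight
  after task 1 (43 min): 09:01
  after break (16 min): 09:17
  after task 2 (49 min): 10:06
  after break (23 min): 10:29
  after task 3 (37 min): 11:06
  after break (20 min): 11:26
  after task 4 (25 min): 11:51
Total elapsed: 213 minutes
End time: 11:51

11:51


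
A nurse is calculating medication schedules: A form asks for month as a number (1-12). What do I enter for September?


Calendar month order:
8. August
9. September <--
10. October
September is month number 9

9


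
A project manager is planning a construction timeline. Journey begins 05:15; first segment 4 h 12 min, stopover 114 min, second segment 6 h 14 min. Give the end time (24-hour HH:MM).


Depart: 05:15
Leg 1: +252 min -> 09:27
Layover: +114 min -> 11:21
Leg 2: +374 min -> 17:35
Total travel: 740 minutes = 12h 20m
Arrival: 17:35

17:35


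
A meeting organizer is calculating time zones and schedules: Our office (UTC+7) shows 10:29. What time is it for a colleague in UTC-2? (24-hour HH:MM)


Local time: 10:29 at UTC+7 (offset 7h)
Target zone: UTC-2 (offset -2h)
Difference: -2 - (7) = -9 hours
Calculation: 10 + (-9) = 1
Result: 01:29

01:29


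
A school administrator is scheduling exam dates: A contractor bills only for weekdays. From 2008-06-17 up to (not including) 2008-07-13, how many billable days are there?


Start: 2008-06-17 (Tuesday)
End (exclusive): 2008-07-13 (Sunday)
Total calendar days: 26
Full weeks: 26 // 7 = 3 -> 15 weekdays
Remaining 5 days starting on Tuesday:
  Tue(w), Wed(w), Thu(w), Fri(w), Sat(-) -> 4 weekdays
Total business days: 15 + 4 = 19

19


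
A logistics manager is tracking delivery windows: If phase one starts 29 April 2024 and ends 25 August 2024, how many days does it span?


Start date: 2024-04-29
End date: 2024-08-25
Apr 2024: +2 days
May 2024: +31 days
Jun 2024: +30 days
Jul 2024: +31 days
Aug 2024: +24 days
Total: 118 days

118


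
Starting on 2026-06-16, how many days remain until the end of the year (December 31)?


Start: June 16, 2026
End: December 31, 2026
Days left in June: 14
July: 31
August: 31
September: 30
October: 31
... plus remaining months
Sum of remaining months: 184
Total: 14 + 184 = 198

198


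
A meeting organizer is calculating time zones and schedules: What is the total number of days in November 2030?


Month: November
Year: 2030
November is a 30-day month
Total: 30 days

30


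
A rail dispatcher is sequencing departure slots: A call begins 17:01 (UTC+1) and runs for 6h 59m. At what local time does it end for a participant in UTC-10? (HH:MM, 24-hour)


Start: 17:01 in UTC+1
Step 1 - add duration:
  minutes: 1 + 59 = 60 (carry 1h)
  hours: 17 + 6 + 1 = 24
  end in UTC+1: 00:00
Step 2 - convert UTC+1 -> UTC-10:
  offset difference: -10 - (1) = -11 hours
  0 + (-11) = -11 -> mod 24 = 13
Result: 13:00 in UTC-10

13:00


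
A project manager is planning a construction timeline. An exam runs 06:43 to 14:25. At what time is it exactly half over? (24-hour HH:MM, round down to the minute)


Start time: 06:43 = 403 minutes from midnight
End time: 14:25 = 865 minutes from midnight
Sum: 403 + 865 = 1268
Midpoint: 1268 / 2 = 634 minutes
Convert: 634 / 60 = 10 hours, 34 minutes
Result: 10:34

10:34


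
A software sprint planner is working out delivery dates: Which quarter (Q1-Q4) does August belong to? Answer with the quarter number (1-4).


Month: August (month 8)
Q1: January-March (months 1-3)
Q2: April-June (months 4-6)
Q3: July-September (months 7-9)
Q4: October-December (months 10-12)
Month 8 falls in Q3

3


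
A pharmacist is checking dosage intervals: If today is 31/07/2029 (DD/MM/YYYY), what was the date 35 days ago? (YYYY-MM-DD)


Start: 2029-07-31
Subtracting 35 days
Days already passed in July: 31
After going back through July: 4 more days to subtract
June 2029 has 30 days, need 4
Result: 2029-06-26

2029-06-26


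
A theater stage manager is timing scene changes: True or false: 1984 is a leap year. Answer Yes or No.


Year: 1984
Divisible by 4? 1984 / 4 = 496.0 -> Yes
Divisible by 100? 1984 / 100 = 19.84 -> No
Divisible by 4 but not 100, so it IS a leap year

Yes


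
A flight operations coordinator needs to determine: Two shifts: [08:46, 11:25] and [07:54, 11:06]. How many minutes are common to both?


Interval A: [526, 685] minutes from midnight
Interval B: [474, 666] minutes from midnight
Overlap start = max(526, 474) = 526
Overlap end = min(685, 666) = 666
Overlap = 666 - 526 = 140 minutes

140


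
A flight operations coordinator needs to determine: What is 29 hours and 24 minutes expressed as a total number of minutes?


Hours: 29
Minutes: 24
Convert hours to minutes: 29 x 60 = 1740
Add remaining minutes: 1740 + 24 = 1764

1764


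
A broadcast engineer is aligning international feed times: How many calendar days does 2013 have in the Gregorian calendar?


Year: 2013
Check leap year rules:
Divisible by 4? No
2013 is not a leap year
Days: 365

365


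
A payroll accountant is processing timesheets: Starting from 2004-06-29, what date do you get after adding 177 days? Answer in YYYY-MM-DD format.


Start: 2004-06-29
Adding 177 days
Days remaining in June: 1
After June: 176 days still to add
July 2004: 31 days, 145 remaining
August 2004: 31 days, 114 remaining
September 2004: 30 days, 84 remaining
October 2004: 31 days, 53 remaining
Result: 2004-12-23

2004-12-23


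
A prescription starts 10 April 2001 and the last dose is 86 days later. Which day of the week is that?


Start: 2001-04-10 (Tuesday)
Step 1 - find target date: add 86 days
  2001-04-10 + 86 days = 2001-07-05
Step 2 - day of week:
  86 mod 7 = 2
  Tuesday + 2 days -> Thursday
Result: Thursday (2001-07-05)

Thursday


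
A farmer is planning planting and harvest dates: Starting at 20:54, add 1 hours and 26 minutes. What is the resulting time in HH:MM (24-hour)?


Start time: 20:54
Adding: 1 hours 26 minutes
Minutes: 54 + 26 = 80
Minute overflow: 80 >= 60, so carry 1 hour, minutes = 20
Hours: 20 + 1 + 1 = 22
Result: 22:20

22:20


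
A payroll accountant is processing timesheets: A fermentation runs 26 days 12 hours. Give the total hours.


Days: 26
Extra hours: 12
Hours per day: 24
Days to hours: 26 x 24 = 624
Total: 624 + 12 = 636

636


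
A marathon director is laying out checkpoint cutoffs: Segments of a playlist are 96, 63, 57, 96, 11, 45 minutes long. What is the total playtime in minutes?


Durations: 96, 63, 57, 96, 11, 45
Running sum: 96
+ 63 = 159
+ 57 = 216
+ 96 = 312
+ 11 = 323
+ 45 = 368
Total duration: 368 minutes
That is 6 hours and 8 minutes

368


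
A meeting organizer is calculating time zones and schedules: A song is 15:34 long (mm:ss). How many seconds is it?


Minutes: 15
Extra seconds: 34
Seconds per minute: 60
Minutes to seconds: 15 x 60 = 900
Total: 900 + 34 = 934

934


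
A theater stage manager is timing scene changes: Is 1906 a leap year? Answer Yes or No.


Year: 1906
Divisible by 4? 1906 / 4 = 476.5 -> No
Not divisible by 4, so NOT a leap year

No


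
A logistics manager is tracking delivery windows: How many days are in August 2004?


Month: August
Year: 2004
August is a 31-day month
Total: 31 days

31


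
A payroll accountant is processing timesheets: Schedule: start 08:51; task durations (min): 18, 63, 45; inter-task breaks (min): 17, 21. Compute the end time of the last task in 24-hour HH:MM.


Start: 08:51 = 531 min from midnight
  after task 1 (18 min): 09:09
  after break (17 min): 09:26
  after task 2 (63 min): 10:29
  after break (21 min): 10:50
  after task 3 (45 min): 11:35
Total elapsed: 164 minutes
End time: 11:35

11:35


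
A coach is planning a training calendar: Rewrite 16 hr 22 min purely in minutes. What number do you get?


Hours: 16
Extra minutes: 22
Minutes per hour: 60
Hours to minutes: 16 x 60 = 960
Total: 960 + 22 = 982

982


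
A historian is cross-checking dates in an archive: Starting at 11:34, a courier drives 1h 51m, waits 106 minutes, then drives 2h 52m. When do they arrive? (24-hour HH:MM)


Depart: 11:34
Leg 1: +111 min -> 13:25
Layover: +106 min -> 15:11
Leg 2: +172 min -> 18:03
Total travel: 389 minutes = 6h 29m
Arrival: 18:03

18:03


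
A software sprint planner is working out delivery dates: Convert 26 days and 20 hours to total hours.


Days: 26
Extra hours: 20
Hours per day: 24
Days to hours: 26 x 24 = 624
Total: 624 + 20 = 644

644


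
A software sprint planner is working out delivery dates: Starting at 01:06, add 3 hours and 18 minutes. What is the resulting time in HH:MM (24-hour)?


Start time: 01:06
Adding: 3 hours 18 minutes
Minutes: 6 + 18 = 24
Hours: 1 + 3 + 0 = 4
Result: 04:24

04:24


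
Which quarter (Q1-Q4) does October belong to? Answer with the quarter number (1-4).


Month: October (month 10)
Q1: January-March (months 1-3)
Q2: April-June (months 4-6)
Q3: July-September (months 7-9)
Q4: October-December (months 10-12)
Month 10 falls in Q4

4


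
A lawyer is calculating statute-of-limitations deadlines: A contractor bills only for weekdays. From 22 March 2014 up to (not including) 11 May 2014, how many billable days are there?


Start: 2014-03-22 (Saturday)
End (exclusive): 2014-05-11 (Sunday)
Total calendar days: 50
Full weeks: 50 // 7 = 7 -> 35 weekdays
Remaining 1 days starting on Saturday:
  Sat(-) -> 0 weekdays
Total business days: 35 + 0 = 35

35


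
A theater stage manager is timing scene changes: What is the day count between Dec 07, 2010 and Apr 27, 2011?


Start date: 2010-12-07
End date: 2011-04-27
Dec 2010: +25 days
Jan 2011: +31 days
Feb 2011: +28 days
Mar 2011: +31 days
Apr 2011: +26 days
Total: 141 days

141


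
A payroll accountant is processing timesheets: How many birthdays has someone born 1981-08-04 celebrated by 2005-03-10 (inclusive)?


Birth: 1981-08-04
Reference: 2005-03-10
Year difference: 2005 - 1981 = 24
Has birthday (08-04) occurred by 03-10? No
Birthday not yet reached this year -> subtract 1
Age in full years: 23

23


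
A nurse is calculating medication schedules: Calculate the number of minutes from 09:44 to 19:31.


Start time: 09:44 = 584 minutes from midnight
End time: 19:31 = 1171 minutes from midnight
Difference: 1171 - 584 = 587 minutes
That is 9 hours and 47 minutes

587


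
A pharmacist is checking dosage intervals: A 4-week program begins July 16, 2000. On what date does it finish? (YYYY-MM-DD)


Start: 2000-07-16
Weeks to add: 4
Convert to days: 4 x 7 = 28 days
Add 28 days to 2000-07-16
Result: 2000-08-13

2000-08-13


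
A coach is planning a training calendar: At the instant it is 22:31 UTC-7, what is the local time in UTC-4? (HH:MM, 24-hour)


Local time: 22:31 at UTC-7 (offset -7h)
Target zone: UTC-4 (offset -4h)
Difference: -4 - (-7) = 3 hours
Calculation: 22 + (3) = 25
Wraparound: (25) mod 24 = 1
Result: 01:31

01:31


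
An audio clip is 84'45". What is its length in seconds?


Minutes: 84
Seconds: 45
Convert minutes to seconds: 84 x 60 = 5040
Add remaining seconds: 5040 + 45 = 5085

5085


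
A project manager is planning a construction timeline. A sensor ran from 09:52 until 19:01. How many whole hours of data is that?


Start: 09:52
End: 19:01
Hour difference: 19 - 9 = 10 hours
Minute difference: 1 - 52 = -51 minutes
Total minutes: 549
Complete hours: 549 / 60 = 9 (remainder 9)

9


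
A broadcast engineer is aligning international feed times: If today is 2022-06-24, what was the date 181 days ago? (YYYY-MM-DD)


Start: 2022-06-24
Subtracting 181 days
Days already passed in June: 24
After going back through June: 157 more days to subtract
May 2022: 31 days, 126 remaining
April 2022: 30 days, 96 remaining
March 2022: 31 days, 65 remaining
February 2022: 28 days, 37 remaining
Result: 2021-12-25

2021-12-25


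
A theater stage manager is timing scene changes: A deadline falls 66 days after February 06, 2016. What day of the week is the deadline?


Start: 2016-02-06 (Saturday)
Step 1 - find target date: add 66 days
  2016-02-06 + 66 days = 2016-04-12
Step 2 - day of week:
  66 mod 7 = 3
  Saturday + 3 days -> Tuesday
Result: Tuesday (2016-04-12)

Tuesday


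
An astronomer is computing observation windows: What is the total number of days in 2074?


Year: 2074
Check leap year rules:
Divisible by 4? No
2074 is not a leap year
Days: 365

365


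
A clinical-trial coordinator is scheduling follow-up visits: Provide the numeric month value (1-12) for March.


Calendar month order:
2. February
3. March <--
4. April
March is month number 3

3


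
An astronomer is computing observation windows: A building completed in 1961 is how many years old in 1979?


Birth year: 1961
Current year: 1979
Age = current year - birth year
Age = 1979 - 1961 = 18

18


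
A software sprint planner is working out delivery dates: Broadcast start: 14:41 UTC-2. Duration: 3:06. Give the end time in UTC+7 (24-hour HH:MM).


Start: 14:41 in UTC-2
Step 1 - add duration:
  minutes: 41 + 6 = 47
  hours: 14 + 3 + 0 = 17
  end in UTC-2: 17:47
Step 2 - convert UTC-2 -> UTC+7:
  offset difference: 7 - (-2) = 9 hours
  17 + (9) = 26 -> mod 24 = 2
Result: 02:47 in UTC+7

02:47


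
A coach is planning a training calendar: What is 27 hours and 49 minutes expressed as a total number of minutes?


Hours: 27
Minutes: 49
Convert hours to minutes: 27 x 60 = 1620
Add remaining minutes: 1620 + 49 = 1669

1669


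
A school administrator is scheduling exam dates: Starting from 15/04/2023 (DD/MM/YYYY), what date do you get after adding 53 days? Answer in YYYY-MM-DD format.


Start: 2023-04-15
Adding 53 days
Days remaining in April: 15
After April: 38 days still to add
May 2023: 31 days, 7 remaining
June 2023 has 30 days, need 7
Result: 2023-06-07

2023-06-07


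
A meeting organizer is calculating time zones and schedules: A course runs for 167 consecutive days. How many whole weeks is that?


Total days: 167
Days per week: 7
Division: 167 / 7 = 23 remainder 6
Complete weeks: 23
Remaining days: 6

23


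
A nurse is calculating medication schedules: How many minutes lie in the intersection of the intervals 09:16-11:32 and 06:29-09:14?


Interval A: [556, 692] minutes from midnight
Interval B: [389, 554] minutes from midnight
Overlap start = max(556, 389) = 556
Overlap end = min(692, 554) = 554
End <= start, so the intervals do not overlap: 0 minutes

0


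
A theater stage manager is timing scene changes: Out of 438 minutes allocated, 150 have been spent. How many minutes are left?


Total budget: 438 minutes
Time used: 150 minutes
Remaining: 438 - 150 = 288 minutes
Percent used: 34.2%
Percent remaining: 65.8%

288


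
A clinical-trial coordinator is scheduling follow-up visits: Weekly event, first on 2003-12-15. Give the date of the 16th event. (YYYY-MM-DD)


First occurrence: 2003-12-15 (occurrence 1)
Each occurrence is 7 days after the previous.
Occurrence 16 is 15 weeks after the first.
15 weeks = 105 days
2003-12-15 + 105 days = 2004-03-29

2004-03-29


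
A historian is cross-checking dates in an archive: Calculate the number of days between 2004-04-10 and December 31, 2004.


Start: April 10, 2004
End: December 31, 2004
Days left in April: 20
May: 31
June: 30
July: 31
August: 31
... plus remaining months
Sum of remaining months: 245
Total: 20 + 245 = 265

265


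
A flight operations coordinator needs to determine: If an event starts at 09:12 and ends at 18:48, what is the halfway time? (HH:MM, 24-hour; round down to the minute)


Start time: 09:12 = 552 minutes from midnight
End time: 18:48 = 1128 minutes from midnight
Sum: 552 + 1128 = 1680
Midpoint: 1680 / 2 = 840 minutes
Convert: 840 / 60 = 14 hours, 0 minutes
Result: 14:00

14:00


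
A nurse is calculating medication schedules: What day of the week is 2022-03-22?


Date: 2022-03-22
January 1, 2022 is a Saturday
Day of year: 81
Offset from Jan 1: 80 days
80 mod 7 = 3
Result: Tuesday

Tuesday


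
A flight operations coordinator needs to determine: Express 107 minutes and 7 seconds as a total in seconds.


Minutes: 107
Seconds: 7
Convert minutes to seconds: 107 x 60 = 6420
Add remaining seconds: 6420 + 7 = 6427

6427


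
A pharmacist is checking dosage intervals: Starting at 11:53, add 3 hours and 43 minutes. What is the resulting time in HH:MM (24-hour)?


Start time: 11:53
Adding: 3 hours 43 minutes
Minutes: 53 + 43 = 96
Minute overflow: 96 >= 60, so carry 1 hour, minutes = 36
Hours: 11 + 3 + 1 = 15
Result: 15:36

15:36


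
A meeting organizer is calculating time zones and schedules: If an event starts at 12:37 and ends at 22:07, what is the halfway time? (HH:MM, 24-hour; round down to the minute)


Start time: 12:37 = 757 minutes from midnight
End time: 22:07 = 1327 minutes from midnight
Sum: 757 + 1327 = 2084
Midpoint: 2084 / 2 = 1042 minutes
Convert: 1042 / 60 = 17 hours, 22 minutes
Result: 17:22

17:22


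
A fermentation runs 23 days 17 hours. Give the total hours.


Days: 23
Extra hours: 17
Hours per day: 24
Days to hours: 23 x 24 = 552
Total: 552 + 17 = 569

569


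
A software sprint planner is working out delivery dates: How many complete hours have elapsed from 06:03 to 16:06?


Start: 06:03
End: 16:06
Hour difference: 16 - 6 = 10 hours
Minute difference: 6 - 3 = 3 minutes
Total minutes: 603
Complete hours: 603 / 60 = 10 (remainder 3)

10


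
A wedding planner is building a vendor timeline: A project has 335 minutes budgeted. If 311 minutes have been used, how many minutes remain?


Total budget: 335 minutes
Time used: 311 minutes
Remaining: 335 - 311 = 24 minutes
Percent used: 92.8%
Percent remaining: 7.2%

24


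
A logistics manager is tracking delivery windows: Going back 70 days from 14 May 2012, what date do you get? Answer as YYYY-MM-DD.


Start: 2012-05-14
Subtracting 70 days
Days already passed in May: 14
After going back through May: 56 more days to subtract
April 2012: 30 days, 26 remaining
March 2012 has 31 days, need 26
Result: 2012-03-05

2012-03-05


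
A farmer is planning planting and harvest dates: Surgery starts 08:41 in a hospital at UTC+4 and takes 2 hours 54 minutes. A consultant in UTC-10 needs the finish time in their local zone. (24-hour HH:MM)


Start: 08:41 in UTC+4
Step 1 - add duration:
  minutes: 41 + 54 = 95 (carry 1h)
  hours: 8 + 2 + 1 = 11
  end in UTC+4: 11:35
Step 2 - convert UTC+4 -> UTC-10:
  offset difference: -10 - (4) = -14 hours
  11 + (-14) = -3 -> mod 24 = 21
Result: 21:35 in UTC-10

21:35
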